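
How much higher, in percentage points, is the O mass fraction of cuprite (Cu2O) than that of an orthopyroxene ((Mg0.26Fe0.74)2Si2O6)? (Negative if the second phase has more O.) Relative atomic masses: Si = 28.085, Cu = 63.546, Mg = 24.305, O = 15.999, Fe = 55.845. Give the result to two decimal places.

O in Cu2O: molar mass 143.091 g/mol; 1×15.999 = 15.999 g → 11.18 wt%.
O in (Mg0.26Fe0.74)2Si2O6: molar mass 247.453 g/mol; 6×15.999 = 95.994 g → 38.79 wt%.
Difference = 11.18 − 38.79 = -27.61 percentage points.

-27.61 percentage points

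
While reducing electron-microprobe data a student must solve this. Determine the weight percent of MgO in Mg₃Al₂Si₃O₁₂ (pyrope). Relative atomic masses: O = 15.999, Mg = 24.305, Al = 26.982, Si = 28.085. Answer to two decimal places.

29.99 wt%

M(Mg₃Al₂Si₃O₁₂) = 403.122 g/mol; M(MgO) = 40.304 g/mol.
Moles MgO per formula unit = 3 Mg ÷ 1 = 3.0000.
MgO fraction = (3.0000 × 40.304) / 403.122 = 120.912/403.122 = 0.2999.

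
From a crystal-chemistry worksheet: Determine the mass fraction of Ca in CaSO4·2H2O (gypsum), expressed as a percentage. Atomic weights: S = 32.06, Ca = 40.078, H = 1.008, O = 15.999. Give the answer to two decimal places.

23.28 wt%

Molar mass of CaSO4·2H2O: 1×40.078 + 1×32.06 + 6×15.999 + 4×1.008 = 172.164 g/mol.
Mass of Ca per formula unit: 1 × 40.078 = 40.078 g.
Weight fraction Ca = 40.078 / 172.164 = 0.2328.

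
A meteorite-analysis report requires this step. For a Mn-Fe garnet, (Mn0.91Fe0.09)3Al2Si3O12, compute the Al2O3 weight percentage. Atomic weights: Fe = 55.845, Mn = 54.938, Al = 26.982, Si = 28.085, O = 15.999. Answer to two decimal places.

Formula mass = 495.266 g/mol.
2 Al → 1.0000 mol Al2O3 per formula unit; M(Al2O3) = 101.961, so Al2O3 mass = 101.961 g.
101.961/495.266 × 100 = 20.59 wt%.

20.59 wt%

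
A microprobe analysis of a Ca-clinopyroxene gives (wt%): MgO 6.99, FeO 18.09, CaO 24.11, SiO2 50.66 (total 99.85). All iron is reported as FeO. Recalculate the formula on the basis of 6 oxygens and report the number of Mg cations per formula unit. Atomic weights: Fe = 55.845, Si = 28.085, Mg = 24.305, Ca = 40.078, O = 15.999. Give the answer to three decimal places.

MgO (M=40.304): mol = 0.17343; Mg = 0.17343, O = 0.17343.
FeO (M=71.844): mol = 0.25180; Fe = 0.25180, O = 0.25180.
CaO (M=56.077): mol = 0.42994; Ca = 0.42994, O = 0.42994.
SiO2 (M=60.083): mol = 0.84317; Si = 0.84317, O = 1.68634.
ΣO = 2.54151; factor = 6/ΣO = 2.36080.
Mg apfu = 0.17343 × 2.36080 = 0.409.

0.409 Mg apfu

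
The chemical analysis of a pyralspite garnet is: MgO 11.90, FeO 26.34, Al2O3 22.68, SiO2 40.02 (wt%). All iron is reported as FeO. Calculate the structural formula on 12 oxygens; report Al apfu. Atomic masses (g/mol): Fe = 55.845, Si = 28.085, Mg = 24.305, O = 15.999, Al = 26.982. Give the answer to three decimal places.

MgO: 11.90/40.304 = 0.29526 mol → 0.29526 mol Mg, 0.29526 mol O.
FeO: 26.34/71.844 = 0.36663 mol → 0.36663 mol Fe, 0.36663 mol O.
Al2O3: 22.68/101.961 = 0.22244 mol → 0.44488 mol Al, 0.66732 mol O.
SiO2: 40.02/60.083 = 0.66608 mol → 0.66608 mol Si, 1.33216 mol O.
Total oxygen = 2.66137 mol. Normalization factor = 12/2.66137 = 4.50896.
Al per 12 O = 0.44488 × 4.50896 = 2.006.

2.006 Al apfu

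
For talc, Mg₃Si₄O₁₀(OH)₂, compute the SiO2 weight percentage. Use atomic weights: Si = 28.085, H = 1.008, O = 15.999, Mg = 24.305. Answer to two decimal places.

63.37 wt%

M(Mg₃Si₄O₁₀(OH)₂) = 379.259 g/mol; M(SiO2) = 60.083 g/mol.
Moles SiO2 per formula unit = 4 Si ÷ 1 = 4.0000.
SiO2 fraction = (4.0000 × 60.083) / 379.259 = 240.332/379.259 = 0.6337.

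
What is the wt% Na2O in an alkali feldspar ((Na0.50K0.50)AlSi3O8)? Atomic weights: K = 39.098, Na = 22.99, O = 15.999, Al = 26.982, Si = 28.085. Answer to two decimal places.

M((Na0.50K0.50)AlSi3O8) = 270.273 g/mol; M(Na2O) = 61.979 g/mol.
Moles Na2O per formula unit = 0.50 Na ÷ 2 = 0.2500.
Na2O fraction = (0.2500 × 61.979) / 270.273 = 15.495/270.273 = 0.0573.

5.73 wt%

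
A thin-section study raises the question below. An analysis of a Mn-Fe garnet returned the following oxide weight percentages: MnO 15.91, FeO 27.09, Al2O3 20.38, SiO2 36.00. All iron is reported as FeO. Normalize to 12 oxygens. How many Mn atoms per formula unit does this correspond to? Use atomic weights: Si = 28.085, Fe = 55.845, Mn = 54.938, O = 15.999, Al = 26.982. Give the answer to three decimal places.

1.122 Mn apfu

15.91 wt% MnO ÷ 70.937 g/mol = 0.22428 mol, giving 0.22428 Mn and 0.22428 O.
27.09 wt% FeO ÷ 71.844 g/mol = 0.37707 mol, giving 0.37707 Fe and 0.37707 O.
20.38 wt% Al2O3 ÷ 101.961 g/mol = 0.19988 mol, giving 0.39976 Al and 0.59964 O.
36.00 wt% SiO2 ÷ 60.083 g/mol = 0.59917 mol, giving 0.59917 Si and 1.19834 O.
Oxygen sums to 2.39933; scaling by 12/2.39933 = 5.00140 puts the formula on 12 O.
Mn: 0.22428 × 5.00140 = 1.122 atoms per formula unit.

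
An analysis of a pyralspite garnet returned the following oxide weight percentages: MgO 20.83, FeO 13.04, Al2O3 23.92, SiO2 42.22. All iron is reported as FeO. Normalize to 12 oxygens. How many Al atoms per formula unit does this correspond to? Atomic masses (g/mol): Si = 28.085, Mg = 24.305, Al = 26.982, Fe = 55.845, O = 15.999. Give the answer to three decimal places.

2.005 Al apfu

MgO (M=40.304): mol = 0.51682; Mg = 0.51682, O = 0.51682.
FeO (M=71.844): mol = 0.18150; Fe = 0.18150, O = 0.18150.
Al2O3 (M=101.961): mol = 0.23460; Al = 0.46920, O = 0.70380.
SiO2 (M=60.083): mol = 0.70269; Si = 0.70269, O = 1.40538.
ΣO = 2.80750; factor = 12/ΣO = 4.27427.
Al apfu = 0.46920 × 4.27427 = 2.005.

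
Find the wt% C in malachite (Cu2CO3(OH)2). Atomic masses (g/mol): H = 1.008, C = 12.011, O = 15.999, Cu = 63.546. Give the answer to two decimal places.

Formula mass = 2×63.546 + 1×12.011 + 5×15.999 + 2×1.008 = 221.114 g/mol, of which 12.011 g is C.
So C makes up 12.011/221.114 = 0.0543 of the mass, i.e. 5.43%.

5.43 mass %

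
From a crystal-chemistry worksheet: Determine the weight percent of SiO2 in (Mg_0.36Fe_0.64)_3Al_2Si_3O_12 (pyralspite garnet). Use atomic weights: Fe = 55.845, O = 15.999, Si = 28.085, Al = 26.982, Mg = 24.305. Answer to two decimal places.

Molar mass of (Mg_0.36Fe_0.64)_3Al_2Si_3O_12 = 1.08×24.305 + 1.92×55.845 + 2×26.982 + 3×28.085 + 12×15.999 = 463.679 g/mol.
Each formula unit contains 3 Si, equivalent to 3/1 = 3.0000 mol SiO2.
M(SiO2) = 1×28.085 + 2×15.999 = 60.083 g/mol.
Mass of SiO2 per formula unit = 3.0000 × 60.083 = 180.249 g.
SiO2 wt% = 180.249 / 463.679 × 100 = 38.87%.

38.87 wt%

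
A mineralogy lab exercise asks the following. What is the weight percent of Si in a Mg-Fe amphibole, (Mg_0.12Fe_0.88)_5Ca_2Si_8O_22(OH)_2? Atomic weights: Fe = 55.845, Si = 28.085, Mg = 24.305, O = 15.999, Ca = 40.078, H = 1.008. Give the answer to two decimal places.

23.62 wt%

M((Mg_0.12Fe_0.88)_5Ca_2Si_8O_22(OH)_2) = 951.129 g/mol.
Si contributes 8 × 28.085 = 224.680 g per mole.
224.680/951.129 = 0.2362 → 23.62%.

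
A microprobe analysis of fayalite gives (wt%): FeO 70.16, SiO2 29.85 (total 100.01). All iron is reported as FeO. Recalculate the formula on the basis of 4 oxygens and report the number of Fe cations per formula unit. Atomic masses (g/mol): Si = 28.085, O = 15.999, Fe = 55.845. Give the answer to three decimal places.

1.983 Fe apfu

FeO (M=71.844): mol = 0.97656; Fe = 0.97656, O = 0.97656.
SiO2 (M=60.083): mol = 0.49681; Si = 0.49681, O = 0.99362.
ΣO = 1.97018; factor = 4/ΣO = 2.03027.
Fe apfu = 0.97656 × 2.03027 = 1.983.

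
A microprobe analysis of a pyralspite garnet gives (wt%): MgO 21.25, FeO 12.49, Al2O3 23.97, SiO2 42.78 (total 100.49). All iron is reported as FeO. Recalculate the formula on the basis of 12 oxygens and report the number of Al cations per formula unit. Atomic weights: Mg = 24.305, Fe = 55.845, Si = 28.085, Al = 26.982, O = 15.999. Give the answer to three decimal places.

1.993 Al apfu

21.25 wt% MgO ÷ 40.304 g/mol = 0.52724 mol, giving 0.52724 Mg and 0.52724 O.
12.49 wt% FeO ÷ 71.844 g/mol = 0.17385 mol, giving 0.17385 Fe and 0.17385 O.
23.97 wt% Al2O3 ÷ 101.961 g/mol = 0.23509 mol, giving 0.47018 Al and 0.70527 O.
42.78 wt% SiO2 ÷ 60.083 g/mol = 0.71202 mol, giving 0.71202 Si and 1.42404 O.
Oxygen sums to 2.83040; scaling by 12/2.83040 = 4.23968 puts the formula on 12 O.
Al: 0.47018 × 4.23968 = 1.993 atoms per formula unit.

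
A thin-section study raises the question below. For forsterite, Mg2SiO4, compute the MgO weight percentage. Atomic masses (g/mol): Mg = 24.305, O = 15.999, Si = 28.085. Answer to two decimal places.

Formula mass = 140.691 g/mol.
2 Mg → 2.0000 mol MgO per formula unit; M(MgO) = 40.304, so MgO mass = 80.608 g.
80.608/140.691 × 100 = 57.29 wt%.

57.29 wt%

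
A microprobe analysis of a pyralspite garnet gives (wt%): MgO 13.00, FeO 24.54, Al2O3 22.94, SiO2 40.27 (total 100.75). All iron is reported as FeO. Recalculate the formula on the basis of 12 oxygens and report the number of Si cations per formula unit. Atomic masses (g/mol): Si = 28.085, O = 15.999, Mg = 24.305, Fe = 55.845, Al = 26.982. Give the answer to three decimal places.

MgO: 13.00/40.304 = 0.32255 mol → 0.32255 mol Mg, 0.32255 mol O.
FeO: 24.54/71.844 = 0.34157 mol → 0.34157 mol Fe, 0.34157 mol O.
Al2O3: 22.94/101.961 = 0.22499 mol → 0.44998 mol Al, 0.67497 mol O.
SiO2: 40.27/60.083 = 0.67024 mol → 0.67024 mol Si, 1.34048 mol O.
Total oxygen = 2.67957 mol. Normalization factor = 12/2.67957 = 4.47833.
Si per 12 O = 0.67024 × 4.47833 = 3.002.

3.002 Si apfu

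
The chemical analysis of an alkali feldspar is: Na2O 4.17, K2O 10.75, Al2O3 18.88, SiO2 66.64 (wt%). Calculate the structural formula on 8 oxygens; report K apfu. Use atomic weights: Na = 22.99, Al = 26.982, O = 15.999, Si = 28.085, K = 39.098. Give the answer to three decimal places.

0.618 K apfu

Na2O: 4.17/61.979 = 0.06728 mol → 0.13456 mol Na, 0.06728 mol O.
K2O: 10.75/94.195 = 0.11412 mol → 0.22824 mol K, 0.11412 mol O.
Al2O3: 18.88/101.961 = 0.18517 mol → 0.37034 mol Al, 0.55551 mol O.
SiO2: 66.64/60.083 = 1.10913 mol → 1.10913 mol Si, 2.21826 mol O.
Total oxygen = 2.95517 mol. Normalization factor = 8/2.95517 = 2.70712.
K per 8 O = 0.22824 × 2.70712 = 0.618.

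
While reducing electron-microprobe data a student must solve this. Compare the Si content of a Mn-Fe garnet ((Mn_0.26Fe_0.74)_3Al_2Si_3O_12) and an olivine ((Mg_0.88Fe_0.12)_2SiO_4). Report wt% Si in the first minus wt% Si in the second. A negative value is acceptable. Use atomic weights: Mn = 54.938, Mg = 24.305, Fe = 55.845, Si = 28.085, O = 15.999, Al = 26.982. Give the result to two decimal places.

-1.99 percentage points

M((Mn_0.26Fe_0.74)_3Al_2Si_3O_12) = 497.035 g/mol, so wt% Si = 84.255/497.035 × 100 = 16.95%.
M((Mg_0.88Fe_0.12)_2SiO_4) = 148.261 g/mol, so wt% Si = 28.085/148.261 × 100 = 18.94%.
16.95 − 18.94 = -1.99 pp.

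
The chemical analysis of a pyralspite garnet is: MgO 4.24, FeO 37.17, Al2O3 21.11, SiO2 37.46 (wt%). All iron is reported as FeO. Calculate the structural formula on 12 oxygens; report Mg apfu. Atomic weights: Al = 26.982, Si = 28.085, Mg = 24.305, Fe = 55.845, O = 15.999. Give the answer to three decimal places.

MgO (M=40.304): mol = 0.10520; Mg = 0.10520, O = 0.10520.
FeO (M=71.844): mol = 0.51737; Fe = 0.51737, O = 0.51737.
Al2O3 (M=101.961): mol = 0.20704; Al = 0.41408, O = 0.62112.
SiO2 (M=60.083): mol = 0.62347; Si = 0.62347, O = 1.24694.
ΣO = 2.49063; factor = 12/ΣO = 4.81806.
Mg apfu = 0.10520 × 4.81806 = 0.507.

0.507 Mg apfu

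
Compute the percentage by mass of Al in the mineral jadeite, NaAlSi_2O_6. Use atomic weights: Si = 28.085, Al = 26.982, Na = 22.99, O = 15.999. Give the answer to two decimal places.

13.35 mass %

Formula mass = 1×22.99 + 1×26.982 + 2×28.085 + 6×15.999 = 202.136 g/mol, of which 26.982 g is Al.
So Al makes up 26.982/202.136 = 0.1335 of the mass, i.e. 13.35%.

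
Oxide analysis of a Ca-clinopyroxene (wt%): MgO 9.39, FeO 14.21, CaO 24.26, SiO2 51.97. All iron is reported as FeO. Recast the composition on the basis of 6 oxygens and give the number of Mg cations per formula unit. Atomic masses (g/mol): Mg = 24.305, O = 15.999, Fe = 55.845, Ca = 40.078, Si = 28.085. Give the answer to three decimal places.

MgO: 9.39/40.304 = 0.23298 mol → 0.23298 mol Mg, 0.23298 mol O.
FeO: 14.21/71.844 = 0.19779 mol → 0.19779 mol Fe, 0.19779 mol O.
CaO: 24.26/56.077 = 0.43262 mol → 0.43262 mol Ca, 0.43262 mol O.
SiO2: 51.97/60.083 = 0.86497 mol → 0.86497 mol Si, 1.72994 mol O.
Total oxygen = 2.59333 mol. Normalization factor = 6/2.59333 = 2.31363.
Mg per 6 O = 0.23298 × 2.31363 = 0.539.

0.539 Mg apfu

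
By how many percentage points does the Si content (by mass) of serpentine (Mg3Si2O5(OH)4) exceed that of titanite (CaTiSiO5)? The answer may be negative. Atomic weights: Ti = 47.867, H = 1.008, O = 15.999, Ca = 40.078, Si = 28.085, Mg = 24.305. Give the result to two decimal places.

First mineral: 56.170 g Si in 277.108 g formula = 20.27 wt% Si.
Second mineral: 28.085 g Si in 196.025 g formula = 14.33 wt% Si.
20.27% − 14.33% gives a difference of 5.94 percentage points.

5.94 percentage points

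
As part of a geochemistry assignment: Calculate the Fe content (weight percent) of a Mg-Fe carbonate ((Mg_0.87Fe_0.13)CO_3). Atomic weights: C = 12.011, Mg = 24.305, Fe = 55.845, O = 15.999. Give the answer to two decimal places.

Formula mass = 0.87×24.305 + 0.13×55.845 + 1×12.011 + 3×15.999 = 88.413 g/mol, of which 7.260 g is Fe.
So Fe makes up 7.260/88.413 = 0.0821 of the mass, i.e. 8.21%.

8.21 weight percent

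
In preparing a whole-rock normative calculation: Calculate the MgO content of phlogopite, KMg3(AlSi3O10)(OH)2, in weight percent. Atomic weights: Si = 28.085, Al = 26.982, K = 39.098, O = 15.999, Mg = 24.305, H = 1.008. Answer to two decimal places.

28.98 wt%

Formula mass = 417.254 g/mol.
3 Mg → 3.0000 mol MgO per formula unit; M(MgO) = 40.304, so MgO mass = 120.912 g.
120.912/417.254 × 100 = 28.98 wt%.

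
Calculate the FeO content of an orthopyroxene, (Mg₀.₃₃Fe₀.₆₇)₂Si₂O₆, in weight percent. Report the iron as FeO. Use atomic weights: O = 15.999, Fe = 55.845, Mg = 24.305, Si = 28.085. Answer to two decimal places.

Molar mass of (Mg₀.₃₃Fe₀.₆₇)₂Si₂O₆ = 0.66·24.305 + 1.34·55.845 + 2·28.085 + 6·15.999 = 243.038 g/mol.
Each formula unit contains 1.34 Fe, equivalent to 1.34/1 = 1.3400 mol FeO.
M(FeO) = 1×55.845 + 1×15.999 = 71.844 g/mol.
Mass of FeO per formula unit = 1.3400 × 71.844 = 96.271 g.
FeO wt% = 96.271 / 243.038 × 100 = 39.61%.

39.61 wt%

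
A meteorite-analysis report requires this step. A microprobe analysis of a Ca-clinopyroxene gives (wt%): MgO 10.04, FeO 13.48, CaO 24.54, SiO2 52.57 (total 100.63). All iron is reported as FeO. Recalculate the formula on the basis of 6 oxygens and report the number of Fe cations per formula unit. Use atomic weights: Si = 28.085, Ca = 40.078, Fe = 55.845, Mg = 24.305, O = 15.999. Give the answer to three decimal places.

MgO: 10.04/40.304 = 0.24911 mol → 0.24911 mol Mg, 0.24911 mol O.
FeO: 13.48/71.844 = 0.18763 mol → 0.18763 mol Fe, 0.18763 mol O.
CaO: 24.54/56.077 = 0.43761 mol → 0.43761 mol Ca, 0.43761 mol O.
SiO2: 52.57/60.083 = 0.87496 mol → 0.87496 mol Si, 1.74992 mol O.
Total oxygen = 2.62427 mol. Normalization factor = 6/2.62427 = 2.28635.
Fe per 6 O = 0.18763 × 2.28635 = 0.429.

0.429 Fe apfu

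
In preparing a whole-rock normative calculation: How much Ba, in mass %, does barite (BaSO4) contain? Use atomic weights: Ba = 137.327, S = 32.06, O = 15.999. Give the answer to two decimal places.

58.84 mass %

Molar mass of BaSO4: 1*137.327 + 1*32.06 + 4*15.999 = 233.383 g/mol.
Mass of Ba per formula unit: 1 × 137.327 = 137.327 g.
Weight fraction Ba = 137.327 / 233.383 = 0.5884.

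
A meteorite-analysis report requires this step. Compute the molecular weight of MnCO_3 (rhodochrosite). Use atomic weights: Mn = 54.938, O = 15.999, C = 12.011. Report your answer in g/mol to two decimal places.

114.95 g/mol

Mn: 1 × 54.938 = 54.9380
C: 1 × 12.011 = 12.0110
O: 3 × 15.999 = 47.9970
Summing the contributions gives the formula mass.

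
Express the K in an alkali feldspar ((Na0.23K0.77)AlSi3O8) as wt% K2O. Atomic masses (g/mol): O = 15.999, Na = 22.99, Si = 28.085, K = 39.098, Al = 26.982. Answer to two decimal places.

Formula mass = 274.622 g/mol.
0.77 K → 0.3850 mol K2O per formula unit; M(K2O) = 94.195, so K2O mass = 36.265 g.
36.265/274.622 × 100 = 13.21 wt%.

13.21 wt%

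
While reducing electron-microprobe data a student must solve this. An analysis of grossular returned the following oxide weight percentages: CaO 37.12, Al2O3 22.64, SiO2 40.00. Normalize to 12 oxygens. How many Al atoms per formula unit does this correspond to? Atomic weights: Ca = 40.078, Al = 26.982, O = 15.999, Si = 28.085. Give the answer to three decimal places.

CaO (M=56.077): mol = 0.66195; Ca = 0.66195, O = 0.66195.
Al2O3 (M=101.961): mol = 0.22205; Al = 0.44410, O = 0.66615.
SiO2 (M=60.083): mol = 0.66575; Si = 0.66575, O = 1.33150.
ΣO = 2.65960; factor = 12/ΣO = 4.51196.
Al apfu = 0.44410 × 4.51196 = 2.004.

2.004 Al apfu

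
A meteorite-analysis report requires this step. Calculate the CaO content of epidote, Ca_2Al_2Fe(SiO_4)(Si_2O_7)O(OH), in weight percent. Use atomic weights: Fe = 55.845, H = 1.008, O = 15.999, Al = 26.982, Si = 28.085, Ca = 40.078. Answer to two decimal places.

23.21 wt%

M(Ca_2Al_2Fe(SiO_4)(Si_2O_7)O(OH)) = 483.215 g/mol; M(CaO) = 56.077 g/mol.
Moles CaO per formula unit = 2 Ca ÷ 1 = 2.0000.
CaO fraction = (2.0000 × 56.077) / 483.215 = 112.154/483.215 = 0.2321.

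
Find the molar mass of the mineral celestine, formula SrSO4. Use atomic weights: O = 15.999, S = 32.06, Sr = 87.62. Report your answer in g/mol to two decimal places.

183.68 g/mol

The formula mass is the sum 1(87.62) + 1(32.06) + 4(15.999).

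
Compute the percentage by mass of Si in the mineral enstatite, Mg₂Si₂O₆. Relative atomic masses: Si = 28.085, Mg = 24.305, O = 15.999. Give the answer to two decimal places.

27.98 wt%

Formula mass = 2×24.305 + 2×28.085 + 6×15.999 = 200.774 g/mol, of which 56.170 g is Si.
So Si makes up 56.170/200.774 = 0.2798 of the mass, i.e. 27.98%.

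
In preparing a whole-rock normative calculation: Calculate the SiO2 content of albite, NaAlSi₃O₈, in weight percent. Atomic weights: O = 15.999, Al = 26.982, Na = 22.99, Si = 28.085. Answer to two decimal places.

68.74 wt%

M(NaAlSi₃O₈) = 262.219 g/mol; M(SiO2) = 60.083 g/mol.
Moles SiO2 per formula unit = 3 Si ÷ 1 = 3.0000.
SiO2 fraction = (3.0000 × 60.083) / 262.219 = 180.249/262.219 = 0.6874.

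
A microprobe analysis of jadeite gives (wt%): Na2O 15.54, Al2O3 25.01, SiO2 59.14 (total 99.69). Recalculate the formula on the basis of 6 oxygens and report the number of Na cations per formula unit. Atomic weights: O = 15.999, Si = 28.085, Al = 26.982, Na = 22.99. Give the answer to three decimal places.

1.018 Na apfu

Na2O: 15.54/61.979 = 0.25073 mol → 0.50146 mol Na, 0.25073 mol O.
Al2O3: 25.01/101.961 = 0.24529 mol → 0.49058 mol Al, 0.73587 mol O.
SiO2: 59.14/60.083 = 0.98431 mol → 0.98431 mol Si, 1.96862 mol O.
Total oxygen = 2.95522 mol. Normalization factor = 6/2.95522 = 2.03031.
Na per 6 O = 0.50146 × 2.03031 = 1.018.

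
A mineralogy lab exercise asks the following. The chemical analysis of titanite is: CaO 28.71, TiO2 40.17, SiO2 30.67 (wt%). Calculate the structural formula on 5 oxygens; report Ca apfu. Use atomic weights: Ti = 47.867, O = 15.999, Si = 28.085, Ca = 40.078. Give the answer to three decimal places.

CaO (M=56.077): mol = 0.51197; Ca = 0.51197, O = 0.51197.
TiO2 (M=79.865): mol = 0.50297; Ti = 0.50297, O = 1.00594.
SiO2 (M=60.083): mol = 0.51046; Si = 0.51046, O = 1.02092.
ΣO = 2.53883; factor = 5/ΣO = 1.96941.
Ca apfu = 0.51197 × 1.96941 = 1.008.

1.008 Ca apfu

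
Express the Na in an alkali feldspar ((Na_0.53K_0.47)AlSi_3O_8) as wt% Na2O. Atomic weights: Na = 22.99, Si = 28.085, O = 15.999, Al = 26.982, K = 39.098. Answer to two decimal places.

6.09 wt%

Molar mass of (Na_0.53K_0.47)AlSi_3O_8 = 0.53·22.99 + 0.47·39.098 + 1·26.982 + 3·28.085 + 8·15.999 = 269.790 g/mol.
Each formula unit contains 0.53 Na, equivalent to 0.53/2 = 0.2650 mol Na2O.
M(Na2O) = 2×22.99 + 1×15.999 = 61.979 g/mol.
Mass of Na2O per formula unit = 0.2650 × 61.979 = 16.424 g.
Na2O wt% = 16.424 / 269.790 × 100 = 6.09%.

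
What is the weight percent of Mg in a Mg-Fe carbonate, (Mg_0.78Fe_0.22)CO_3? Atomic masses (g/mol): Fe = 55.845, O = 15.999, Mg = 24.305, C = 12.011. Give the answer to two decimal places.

M((Mg_0.78Fe_0.22)CO_3) = 91.252 g/mol.
Mg contributes 0.78 × 24.305 = 18.958 g per mole.
18.958/91.252 = 0.2078 → 20.78%.

20.78 mass %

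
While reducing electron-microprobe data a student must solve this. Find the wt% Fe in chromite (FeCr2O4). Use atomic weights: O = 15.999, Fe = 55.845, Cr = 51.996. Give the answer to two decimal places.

M(FeCr2O4) = 223.833 g/mol.
Fe contributes 1 × 55.845 = 55.845 g per mole.
55.845/223.833 = 0.2495 → 24.95%.

24.95 mass %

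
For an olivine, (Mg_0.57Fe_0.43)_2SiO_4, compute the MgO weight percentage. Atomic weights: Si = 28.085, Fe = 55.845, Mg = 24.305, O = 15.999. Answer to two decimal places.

27.38 wt%

Molar mass of (Mg_0.57Fe_0.43)_2SiO_4 = 1.14×24.305 + 0.86×55.845 + 1×28.085 + 4×15.999 = 167.815 g/mol.
Each formula unit contains 1.14 Mg, equivalent to 1.14/1 = 1.1400 mol MgO.
M(MgO) = 1×24.305 + 1×15.999 = 40.304 g/mol.
Mass of MgO per formula unit = 1.1400 × 40.304 = 45.947 g.
MgO wt% = 45.947 / 167.815 × 100 = 27.38%.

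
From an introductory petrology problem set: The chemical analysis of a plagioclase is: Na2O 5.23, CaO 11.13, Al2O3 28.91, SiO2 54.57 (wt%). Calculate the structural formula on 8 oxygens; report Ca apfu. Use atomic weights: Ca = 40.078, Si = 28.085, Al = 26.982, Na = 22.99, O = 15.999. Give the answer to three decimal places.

Na2O (M=61.979): mol = 0.08438; Na = 0.16876, O = 0.08438.
CaO (M=56.077): mol = 0.19848; Ca = 0.19848, O = 0.19848.
Al2O3 (M=101.961): mol = 0.28354; Al = 0.56708, O = 0.85062.
SiO2 (M=60.083): mol = 0.90824; Si = 0.90824, O = 1.81648.
ΣO = 2.94996; factor = 8/ΣO = 2.71190.
Ca apfu = 0.19848 × 2.71190 = 0.538.

0.538 Ca apfu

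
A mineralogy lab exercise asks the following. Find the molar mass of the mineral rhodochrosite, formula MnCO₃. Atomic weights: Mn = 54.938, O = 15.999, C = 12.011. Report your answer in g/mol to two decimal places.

114.95 g/mol

The formula mass is the sum 1*54.938 + 1*12.011 + 3*15.999.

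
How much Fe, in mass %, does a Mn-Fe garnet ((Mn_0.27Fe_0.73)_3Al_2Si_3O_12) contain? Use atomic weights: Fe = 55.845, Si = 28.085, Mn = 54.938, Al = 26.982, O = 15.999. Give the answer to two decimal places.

24.61 mass %

Formula mass = 0.81*54.938 + 2.19*55.845 + 2*26.982 + 3*28.085 + 12*15.999 = 497.007 g/mol, of which 122.301 g is Fe.
So Fe makes up 122.301/497.007 = 0.2461 of the mass, i.e. 24.61%.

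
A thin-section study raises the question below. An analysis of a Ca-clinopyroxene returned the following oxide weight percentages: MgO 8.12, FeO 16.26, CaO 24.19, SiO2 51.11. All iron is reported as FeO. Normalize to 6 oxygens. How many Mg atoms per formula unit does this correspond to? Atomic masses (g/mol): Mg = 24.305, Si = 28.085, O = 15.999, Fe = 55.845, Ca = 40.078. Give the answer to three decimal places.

8.12 wt% MgO ÷ 40.304 g/mol = 0.20147 mol, giving 0.20147 Mg and 0.20147 O.
16.26 wt% FeO ÷ 71.844 g/mol = 0.22632 mol, giving 0.22632 Fe and 0.22632 O.
24.19 wt% CaO ÷ 56.077 g/mol = 0.43137 mol, giving 0.43137 Ca and 0.43137 O.
51.11 wt% SiO2 ÷ 60.083 g/mol = 0.85066 mol, giving 0.85066 Si and 1.70132 O.
Oxygen sums to 2.56048; scaling by 6/2.56048 = 2.34331 puts the formula on 6 O.
Mg: 0.20147 × 2.34331 = 0.472 atoms per formula unit.

0.472 Mg apfu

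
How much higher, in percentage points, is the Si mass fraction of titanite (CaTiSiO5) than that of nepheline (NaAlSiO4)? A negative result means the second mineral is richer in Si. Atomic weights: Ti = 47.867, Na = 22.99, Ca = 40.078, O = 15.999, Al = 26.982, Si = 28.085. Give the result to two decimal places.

First mineral: 28.085 g Si in 196.025 g formula = 14.33 wt% Si.
Second mineral: 28.085 g Si in 142.053 g formula = 19.77 wt% Si.
14.33% − 19.77% gives a difference of -5.44 percentage points.

-5.44 percentage points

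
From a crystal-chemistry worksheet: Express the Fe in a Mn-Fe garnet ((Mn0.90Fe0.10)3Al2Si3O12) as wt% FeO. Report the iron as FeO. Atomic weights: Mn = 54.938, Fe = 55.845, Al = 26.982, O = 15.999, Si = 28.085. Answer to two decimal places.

Formula mass = 495.293 g/mol.
0.30 Fe → 0.3000 mol FeO per formula unit; M(FeO) = 71.844, so FeO mass = 21.553 g.
21.553/495.293 × 100 = 4.35 wt%.

4.35 wt%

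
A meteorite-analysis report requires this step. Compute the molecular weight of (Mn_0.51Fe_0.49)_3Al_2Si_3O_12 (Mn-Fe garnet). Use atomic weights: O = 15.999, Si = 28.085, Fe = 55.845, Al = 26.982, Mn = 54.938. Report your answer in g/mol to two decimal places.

496.35 g/mol

The formula mass is the sum 1.53*54.938 + 1.47*55.845 + 2*26.982 + 3*28.085 + 12*15.999.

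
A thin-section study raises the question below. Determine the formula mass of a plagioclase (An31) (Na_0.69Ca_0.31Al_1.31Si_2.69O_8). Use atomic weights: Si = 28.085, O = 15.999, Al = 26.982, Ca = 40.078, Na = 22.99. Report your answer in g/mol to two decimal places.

The formula mass is the sum 0.69×22.99 + 0.31×40.078 + 1.31×26.982 + 2.69×28.085 + 8×15.999.

267.17 g/mol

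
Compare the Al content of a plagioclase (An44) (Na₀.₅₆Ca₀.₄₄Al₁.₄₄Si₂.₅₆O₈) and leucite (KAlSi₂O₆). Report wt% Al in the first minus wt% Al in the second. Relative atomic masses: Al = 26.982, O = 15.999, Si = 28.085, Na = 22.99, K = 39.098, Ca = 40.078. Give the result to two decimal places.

Al in Na₀.₅₆Ca₀.₄₄Al₁.₄₄Si₂.₅₆O₈: molar mass 269.252 g/mol; 1.44×26.982 = 38.854 g → 14.43 wt%.
Al in KAlSi₂O₆: molar mass 218.244 g/mol; 1×26.982 = 26.982 g → 12.36 wt%.
Difference = 14.43 − 12.36 = 2.07 percentage points.

2.07 percentage points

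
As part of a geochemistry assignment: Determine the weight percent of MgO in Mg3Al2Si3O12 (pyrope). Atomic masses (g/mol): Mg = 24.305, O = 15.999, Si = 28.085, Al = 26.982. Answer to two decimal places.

Formula mass = 403.122 g/mol.
3 Mg → 3.0000 mol MgO per formula unit; M(MgO) = 40.304, so MgO mass = 120.912 g.
120.912/403.122 × 100 = 29.99 wt%.

29.99 wt%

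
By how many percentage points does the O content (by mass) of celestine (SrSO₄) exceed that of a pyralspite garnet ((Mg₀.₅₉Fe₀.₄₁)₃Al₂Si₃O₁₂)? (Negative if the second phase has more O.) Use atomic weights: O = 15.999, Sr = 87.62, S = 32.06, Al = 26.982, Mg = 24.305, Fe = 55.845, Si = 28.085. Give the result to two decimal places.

M(SrSO₄) = 183.676 g/mol, so wt% O = 63.996/183.676 × 100 = 34.84%.
M((Mg₀.₅₉Fe₀.₄₁)₃Al₂Si₃O₁₂) = 441.916 g/mol, so wt% O = 191.988/441.916 × 100 = 43.44%.
34.84 − 43.44 = -8.60 pp.

-8.60 percentage points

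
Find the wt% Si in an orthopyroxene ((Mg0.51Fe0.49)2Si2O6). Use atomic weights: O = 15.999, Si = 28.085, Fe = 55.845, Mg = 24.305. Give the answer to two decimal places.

Formula mass = 1.02*24.305 + 0.98*55.845 + 2*28.085 + 6*15.999 = 231.683 g/mol, of which 56.170 g is Si.
So Si makes up 56.170/231.683 = 0.2424 of the mass, i.e. 24.24%.

24.24 wt%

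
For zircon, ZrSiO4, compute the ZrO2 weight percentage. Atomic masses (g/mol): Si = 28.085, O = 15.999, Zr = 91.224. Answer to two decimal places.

Molar mass of ZrSiO4 = 1×91.224 + 1×28.085 + 4×15.999 = 183.305 g/mol.
Each formula unit contains 1 Zr, equivalent to 1/1 = 1.0000 mol ZrO2.
M(ZrO2) = 1×91.224 + 2×15.999 = 123.222 g/mol.
Mass of ZrO2 per formula unit = 1.0000 × 123.222 = 123.222 g.
ZrO2 wt% = 123.222 / 183.305 × 100 = 67.22%.

67.22 wt%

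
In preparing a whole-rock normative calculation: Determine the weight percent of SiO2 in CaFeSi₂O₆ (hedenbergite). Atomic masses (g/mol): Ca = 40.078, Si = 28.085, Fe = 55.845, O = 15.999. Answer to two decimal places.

M(CaFeSi₂O₆) = 248.087 g/mol; M(SiO2) = 60.083 g/mol.
Moles SiO2 per formula unit = 2 Si ÷ 1 = 2.0000.
SiO2 fraction = (2.0000 × 60.083) / 248.087 = 120.166/248.087 = 0.4844.

48.44 wt%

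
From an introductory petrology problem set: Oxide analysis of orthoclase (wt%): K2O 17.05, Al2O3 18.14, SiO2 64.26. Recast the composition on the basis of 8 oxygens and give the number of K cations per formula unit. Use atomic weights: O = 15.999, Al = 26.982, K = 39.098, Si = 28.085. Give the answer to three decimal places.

K2O: 17.05/94.195 = 0.18101 mol → 0.36202 mol K, 0.18101 mol O.
Al2O3: 18.14/101.961 = 0.17791 mol → 0.35582 mol Al, 0.53373 mol O.
SiO2: 64.26/60.083 = 1.06952 mol → 1.06952 mol Si, 2.13904 mol O.
Total oxygen = 2.85378 mol. Normalization factor = 8/2.85378 = 2.80330.
K per 8 O = 0.36202 × 2.80330 = 1.015.

1.015 K apfu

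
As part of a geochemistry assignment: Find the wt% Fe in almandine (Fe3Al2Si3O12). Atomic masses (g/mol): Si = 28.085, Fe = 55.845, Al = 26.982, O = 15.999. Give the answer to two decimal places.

33.66 weight percent

Formula mass = 3·55.845 + 2·26.982 + 3·28.085 + 12·15.999 = 497.742 g/mol, of which 167.535 g is Fe.
So Fe makes up 167.535/497.742 = 0.3366 of the mass, i.e. 33.66%.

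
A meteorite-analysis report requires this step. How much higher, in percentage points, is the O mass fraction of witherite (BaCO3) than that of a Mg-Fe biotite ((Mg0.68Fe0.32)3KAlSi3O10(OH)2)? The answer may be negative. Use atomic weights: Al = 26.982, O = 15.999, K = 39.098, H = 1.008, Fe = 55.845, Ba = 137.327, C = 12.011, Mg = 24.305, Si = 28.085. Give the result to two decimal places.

First mineral: 47.997 g O in 197.335 g formula = 24.32 wt% O.
Second mineral: 191.988 g O in 447.532 g formula = 42.90 wt% O.
24.32% − 42.90% gives a difference of -18.58 percentage points.

-18.58 percentage points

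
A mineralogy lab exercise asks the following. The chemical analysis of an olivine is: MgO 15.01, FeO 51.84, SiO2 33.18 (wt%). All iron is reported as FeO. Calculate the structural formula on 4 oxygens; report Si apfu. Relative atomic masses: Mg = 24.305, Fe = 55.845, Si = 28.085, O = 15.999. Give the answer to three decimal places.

1.005 Si apfu

MgO: 15.01/40.304 = 0.37242 mol → 0.37242 mol Mg, 0.37242 mol O.
FeO: 51.84/71.844 = 0.72156 mol → 0.72156 mol Fe, 0.72156 mol O.
SiO2: 33.18/60.083 = 0.55224 mol → 0.55224 mol Si, 1.10448 mol O.
Total oxygen = 2.19846 mol. Normalization factor = 4/2.19846 = 1.81946.
Si per 4 O = 0.55224 × 1.81946 = 1.005.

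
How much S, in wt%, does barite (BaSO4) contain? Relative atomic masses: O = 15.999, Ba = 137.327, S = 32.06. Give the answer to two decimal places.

M(BaSO4) = 233.383 g/mol.
S contributes 1 × 32.06 = 32.060 g per mole.
32.060/233.383 = 0.1374 → 13.74%.

13.74 wt%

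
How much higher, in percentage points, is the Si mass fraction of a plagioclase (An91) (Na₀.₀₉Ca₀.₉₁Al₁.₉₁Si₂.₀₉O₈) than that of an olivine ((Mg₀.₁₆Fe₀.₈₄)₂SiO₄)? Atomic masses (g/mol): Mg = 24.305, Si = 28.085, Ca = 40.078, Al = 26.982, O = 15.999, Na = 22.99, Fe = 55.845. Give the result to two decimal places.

First mineral: 58.698 g Si in 276.765 g formula = 21.21 wt% Si.
Second mineral: 28.085 g Si in 193.678 g formula = 14.50 wt% Si.
21.21% − 14.50% gives a difference of 6.71 percentage points.

6.71 percentage points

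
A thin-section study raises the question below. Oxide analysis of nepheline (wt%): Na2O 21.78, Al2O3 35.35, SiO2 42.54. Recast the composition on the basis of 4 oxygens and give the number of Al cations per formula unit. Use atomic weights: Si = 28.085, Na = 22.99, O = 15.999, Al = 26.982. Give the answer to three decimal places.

21.78 wt% Na2O ÷ 61.979 g/mol = 0.35141 mol, giving 0.70282 Na and 0.35141 O.
35.35 wt% Al2O3 ÷ 101.961 g/mol = 0.34670 mol, giving 0.69340 Al and 1.04010 O.
42.54 wt% SiO2 ÷ 60.083 g/mol = 0.70802 mol, giving 0.70802 Si and 1.41604 O.
Oxygen sums to 2.80755; scaling by 4/2.80755 = 1.42473 puts the formula on 4 O.
Al: 0.69340 × 1.42473 = 0.988 atoms per formula unit.

0.988 Al apfu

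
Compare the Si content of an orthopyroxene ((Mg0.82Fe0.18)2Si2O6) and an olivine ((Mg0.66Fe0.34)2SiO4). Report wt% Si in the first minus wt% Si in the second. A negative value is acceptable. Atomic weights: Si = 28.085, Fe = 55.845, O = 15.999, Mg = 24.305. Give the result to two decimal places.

First mineral: 56.170 g Si in 212.128 g formula = 26.48 wt% Si.
Second mineral: 28.085 g Si in 162.138 g formula = 17.32 wt% Si.
26.48% − 17.32% gives a difference of 9.16 percentage points.

9.16 percentage points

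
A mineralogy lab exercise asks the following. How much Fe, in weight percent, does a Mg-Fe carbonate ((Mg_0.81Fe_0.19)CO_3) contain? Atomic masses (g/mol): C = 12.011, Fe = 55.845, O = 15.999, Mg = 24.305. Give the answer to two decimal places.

11.75 weight percent

M((Mg_0.81Fe_0.19)CO_3) = 90.306 g/mol.
Fe contributes 0.19 × 55.845 = 10.611 g per mole.
10.611/90.306 = 0.1175 → 11.75%.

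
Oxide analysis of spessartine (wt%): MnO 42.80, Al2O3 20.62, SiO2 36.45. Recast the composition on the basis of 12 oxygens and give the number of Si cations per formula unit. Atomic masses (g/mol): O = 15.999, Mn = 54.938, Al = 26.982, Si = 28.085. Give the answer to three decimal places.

3.004 Si apfu

MnO (M=70.937): mol = 0.60335; Mn = 0.60335, O = 0.60335.
Al2O3 (M=101.961): mol = 0.20223; Al = 0.40446, O = 0.60669.
SiO2 (M=60.083): mol = 0.60666; Si = 0.60666, O = 1.21332.
ΣO = 2.42336; factor = 12/ΣO = 4.95180.
Si apfu = 0.60666 × 4.95180 = 3.004.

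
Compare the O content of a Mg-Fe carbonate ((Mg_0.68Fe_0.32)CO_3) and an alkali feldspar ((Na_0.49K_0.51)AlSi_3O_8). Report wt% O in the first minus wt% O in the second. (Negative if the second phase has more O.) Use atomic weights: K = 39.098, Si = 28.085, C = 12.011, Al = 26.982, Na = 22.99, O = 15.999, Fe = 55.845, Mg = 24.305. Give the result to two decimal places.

3.51 percentage points

O in (Mg_0.68Fe_0.32)CO_3: molar mass 94.406 g/mol; 3×15.999 = 47.997 g → 50.84 wt%.
O in (Na_0.49K_0.51)AlSi_3O_8: molar mass 270.434 g/mol; 8×15.999 = 127.992 g → 47.33 wt%.
Difference = 50.84 − 47.33 = 3.51 percentage points.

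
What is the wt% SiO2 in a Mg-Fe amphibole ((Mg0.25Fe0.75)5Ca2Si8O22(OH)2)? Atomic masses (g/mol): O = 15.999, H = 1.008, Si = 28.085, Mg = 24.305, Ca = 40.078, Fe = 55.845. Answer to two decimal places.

Molar mass of (Mg0.25Fe0.75)5Ca2Si8O22(OH)2 = 1.25*24.305 + 3.75*55.845 + 2*40.078 + 8*28.085 + 24*15.999 + 2*1.008 = 930.628 g/mol.
Each formula unit contains 8 Si, equivalent to 8/1 = 8.0000 mol SiO2.
M(SiO2) = 1×28.085 + 2×15.999 = 60.083 g/mol.
Mass of SiO2 per formula unit = 8.0000 × 60.083 = 480.664 g.
SiO2 wt% = 480.664 / 930.628 × 100 = 51.65%.

51.65 wt%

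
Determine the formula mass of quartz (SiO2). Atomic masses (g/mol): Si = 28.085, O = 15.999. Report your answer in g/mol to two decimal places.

60.08 g/mol

M = 1·28.085 + 2·15.999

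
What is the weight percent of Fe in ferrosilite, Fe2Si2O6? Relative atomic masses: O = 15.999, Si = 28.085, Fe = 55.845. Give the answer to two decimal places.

Molar mass of Fe2Si2O6: 2*55.845 + 2*28.085 + 6*15.999 = 263.854 g/mol.
Mass of Fe per formula unit: 2 × 55.845 = 111.690 g.
Weight fraction Fe = 111.690 / 263.854 = 0.4233.

42.33 wt%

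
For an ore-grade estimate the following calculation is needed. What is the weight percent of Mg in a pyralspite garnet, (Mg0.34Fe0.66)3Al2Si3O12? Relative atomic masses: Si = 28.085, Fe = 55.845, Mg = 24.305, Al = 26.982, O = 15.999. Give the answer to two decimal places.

Molar mass of (Mg0.34Fe0.66)3Al2Si3O12: 1.02·24.305 + 1.98·55.845 + 2·26.982 + 3·28.085 + 12·15.999 = 465.571 g/mol.
Mass of Mg per formula unit: 1.02 × 24.305 = 24.791 g.
Weight fraction Mg = 24.791 / 465.571 = 0.0532.

5.32 mass %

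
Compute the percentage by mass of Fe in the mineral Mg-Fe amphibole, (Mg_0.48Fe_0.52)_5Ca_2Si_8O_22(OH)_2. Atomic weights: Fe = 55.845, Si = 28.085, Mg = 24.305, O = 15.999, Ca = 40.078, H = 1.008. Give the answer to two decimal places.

Molar mass of (Mg_0.48Fe_0.52)_5Ca_2Si_8O_22(OH)_2: 2.40*24.305 + 2.60*55.845 + 2*40.078 + 8*28.085 + 24*15.999 + 2*1.008 = 894.357 g/mol.
Mass of Fe per formula unit: 2.60 × 55.845 = 145.197 g.
Weight fraction Fe = 145.197 / 894.357 = 0.1623.

16.23 weight percent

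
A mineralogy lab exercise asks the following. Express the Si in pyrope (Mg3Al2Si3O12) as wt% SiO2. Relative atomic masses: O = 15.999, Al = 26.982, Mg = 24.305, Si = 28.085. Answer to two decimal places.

M(Mg3Al2Si3O12) = 403.122 g/mol; M(SiO2) = 60.083 g/mol.
Moles SiO2 per formula unit = 3 Si ÷ 1 = 3.0000.
SiO2 fraction = (3.0000 × 60.083) / 403.122 = 180.249/403.122 = 0.4471.

44.71 wt%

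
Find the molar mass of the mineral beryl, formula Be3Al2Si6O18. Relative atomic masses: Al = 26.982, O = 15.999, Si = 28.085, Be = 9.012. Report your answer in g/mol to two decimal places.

537.49 g/mol

The formula mass is the sum 3(9.012) + 2(26.982) + 6(28.085) + 18(15.999).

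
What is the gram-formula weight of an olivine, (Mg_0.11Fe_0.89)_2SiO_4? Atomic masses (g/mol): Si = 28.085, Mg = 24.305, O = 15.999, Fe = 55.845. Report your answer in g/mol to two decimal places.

Mg: 0.22 × 24.305 = 5.3471
Fe: 1.78 × 55.845 = 99.4041
Si: 1 × 28.085 = 28.0850
O: 4 × 15.999 = 63.9960
Summing the contributions gives the formula mass.

196.83 g/mol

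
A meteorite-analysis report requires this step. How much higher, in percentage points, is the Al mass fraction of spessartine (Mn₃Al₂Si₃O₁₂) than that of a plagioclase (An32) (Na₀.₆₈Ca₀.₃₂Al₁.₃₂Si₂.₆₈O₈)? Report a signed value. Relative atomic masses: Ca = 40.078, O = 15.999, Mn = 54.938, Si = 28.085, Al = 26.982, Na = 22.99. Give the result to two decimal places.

-2.42 percentage points

M(Mn₃Al₂Si₃O₁₂) = 495.021 g/mol, so wt% Al = 53.964/495.021 × 100 = 10.90%.
M(Na₀.₆₈Ca₀.₃₂Al₁.₃₂Si₂.₆₈O₈) = 267.334 g/mol, so wt% Al = 35.616/267.334 × 100 = 13.32%.
10.90 − 13.32 = -2.42 pp.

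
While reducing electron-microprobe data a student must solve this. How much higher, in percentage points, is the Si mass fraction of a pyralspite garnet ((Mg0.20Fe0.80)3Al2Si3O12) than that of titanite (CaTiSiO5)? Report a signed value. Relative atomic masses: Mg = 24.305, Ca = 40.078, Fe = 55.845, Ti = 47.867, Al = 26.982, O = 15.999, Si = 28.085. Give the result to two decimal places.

3.27 percentage points

First mineral: 84.255 g Si in 478.818 g formula = 17.60 wt% Si.
Second mineral: 28.085 g Si in 196.025 g formula = 14.33 wt% Si.
17.60% − 14.33% gives a difference of 3.27 percentage points.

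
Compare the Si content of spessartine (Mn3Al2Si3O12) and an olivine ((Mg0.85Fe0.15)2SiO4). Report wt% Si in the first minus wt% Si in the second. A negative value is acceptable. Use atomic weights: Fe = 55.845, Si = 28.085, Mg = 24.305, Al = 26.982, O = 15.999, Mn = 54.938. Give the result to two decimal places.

-1.68 percentage points

First mineral: 84.255 g Si in 495.021 g formula = 17.02 wt% Si.
Second mineral: 28.085 g Si in 150.153 g formula = 18.70 wt% Si.
17.02% − 18.70% gives a difference of -1.68 percentage points.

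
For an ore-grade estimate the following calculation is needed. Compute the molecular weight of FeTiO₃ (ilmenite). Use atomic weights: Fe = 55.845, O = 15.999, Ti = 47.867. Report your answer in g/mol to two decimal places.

151.71 g/mol

M = 1(55.845) + 1(47.867) + 3(15.999)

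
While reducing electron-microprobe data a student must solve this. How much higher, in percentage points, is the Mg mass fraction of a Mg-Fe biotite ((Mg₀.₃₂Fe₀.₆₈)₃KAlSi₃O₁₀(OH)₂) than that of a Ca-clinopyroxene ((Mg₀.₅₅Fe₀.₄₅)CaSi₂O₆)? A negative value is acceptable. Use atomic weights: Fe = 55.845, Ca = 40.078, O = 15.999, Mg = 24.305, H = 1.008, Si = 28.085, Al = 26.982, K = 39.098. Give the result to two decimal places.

-0.95 percentage points

First mineral: 23.333 g Mg in 481.596 g formula = 4.84 wt% Mg.
Second mineral: 13.368 g Mg in 230.740 g formula = 5.79 wt% Mg.
4.84% − 5.79% gives a difference of -0.95 percentage points.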